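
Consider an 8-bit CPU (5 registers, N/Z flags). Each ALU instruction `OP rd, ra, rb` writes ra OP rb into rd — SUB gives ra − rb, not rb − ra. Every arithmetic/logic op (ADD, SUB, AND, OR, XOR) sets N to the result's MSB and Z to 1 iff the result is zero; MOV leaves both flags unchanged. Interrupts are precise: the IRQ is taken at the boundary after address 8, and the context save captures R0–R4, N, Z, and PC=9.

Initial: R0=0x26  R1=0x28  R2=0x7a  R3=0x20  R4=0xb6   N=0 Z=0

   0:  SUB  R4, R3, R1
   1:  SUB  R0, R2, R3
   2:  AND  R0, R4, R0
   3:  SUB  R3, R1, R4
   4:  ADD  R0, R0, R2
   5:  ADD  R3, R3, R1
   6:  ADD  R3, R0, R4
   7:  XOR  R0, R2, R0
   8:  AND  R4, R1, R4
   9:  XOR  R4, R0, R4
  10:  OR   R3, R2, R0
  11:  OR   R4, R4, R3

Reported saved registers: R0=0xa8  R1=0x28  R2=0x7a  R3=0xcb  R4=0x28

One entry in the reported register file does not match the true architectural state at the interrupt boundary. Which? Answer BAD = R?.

after  0: R0=0x26 R1=0x28 R2=0x7a R3=0x20 R4=0xf8  N=1 Z=0
after  1: R0=0x5a R1=0x28 R2=0x7a R3=0x20 R4=0xf8  N=0 Z=0
after  2: R0=0x58 R1=0x28 R2=0x7a R3=0x20 R4=0xf8  N=0 Z=0
after  3: R0=0x58 R1=0x28 R2=0x7a R3=0x30 R4=0xf8  N=0 Z=0
after  4: R0=0xd2 R1=0x28 R2=0x7a R3=0x30 R4=0xf8  N=1 Z=0
after  5: R0=0xd2 R1=0x28 R2=0x7a R3=0x58 R4=0xf8  N=0 Z=0
after  6: R0=0xd2 R1=0x28 R2=0x7a R3=0xca R4=0xf8  N=1 Z=0
after  7: R0=0xa8 R1=0x28 R2=0x7a R3=0xca R4=0xf8  N=1 Z=0
after  8: R0=0xa8 R1=0x28 R2=0x7a R3=0xca R4=0x28  N=0 Z=0
-- IRQ taken; context saved, return-PC = 9 --
mismatch: R3: reported 0xcb vs actual 0xca

BAD = R3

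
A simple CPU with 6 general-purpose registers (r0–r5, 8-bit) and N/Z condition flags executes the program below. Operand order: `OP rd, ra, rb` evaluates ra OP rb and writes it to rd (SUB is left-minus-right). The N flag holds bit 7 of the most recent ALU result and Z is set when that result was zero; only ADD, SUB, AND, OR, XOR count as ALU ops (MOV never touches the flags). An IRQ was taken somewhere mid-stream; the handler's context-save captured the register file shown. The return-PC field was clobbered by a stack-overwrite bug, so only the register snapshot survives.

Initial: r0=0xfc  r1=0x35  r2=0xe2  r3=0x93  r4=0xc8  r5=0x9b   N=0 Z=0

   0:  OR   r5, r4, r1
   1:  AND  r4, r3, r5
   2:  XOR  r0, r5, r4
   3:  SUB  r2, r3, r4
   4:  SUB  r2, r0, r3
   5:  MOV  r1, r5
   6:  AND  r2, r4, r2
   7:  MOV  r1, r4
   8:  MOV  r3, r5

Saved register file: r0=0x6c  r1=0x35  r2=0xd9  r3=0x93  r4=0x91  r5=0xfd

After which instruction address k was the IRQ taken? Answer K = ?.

K = 4

after  0: r0=0xfc r1=0x35 r2=0xe2 r3=0x93 r4=0xc8 r5=0xfd  N=1 Z=0
after  1: r0=0xfc r1=0x35 r2=0xe2 r3=0x93 r4=0x91 r5=0xfd  N=1 Z=0
after  2: r0=0x6c r1=0x35 r2=0xe2 r3=0x93 r4=0x91 r5=0xfd  N=0 Z=0
after  3: r0=0x6c r1=0x35 r2=0x02 r3=0x93 r4=0x91 r5=0xfd  N=0 Z=0
after  4: r0=0x6c r1=0x35 r2=0xd9 r3=0x93 r4=0x91 r5=0xfd  N=1 Z=0
-- IRQ taken; context saved, return-PC = 5 --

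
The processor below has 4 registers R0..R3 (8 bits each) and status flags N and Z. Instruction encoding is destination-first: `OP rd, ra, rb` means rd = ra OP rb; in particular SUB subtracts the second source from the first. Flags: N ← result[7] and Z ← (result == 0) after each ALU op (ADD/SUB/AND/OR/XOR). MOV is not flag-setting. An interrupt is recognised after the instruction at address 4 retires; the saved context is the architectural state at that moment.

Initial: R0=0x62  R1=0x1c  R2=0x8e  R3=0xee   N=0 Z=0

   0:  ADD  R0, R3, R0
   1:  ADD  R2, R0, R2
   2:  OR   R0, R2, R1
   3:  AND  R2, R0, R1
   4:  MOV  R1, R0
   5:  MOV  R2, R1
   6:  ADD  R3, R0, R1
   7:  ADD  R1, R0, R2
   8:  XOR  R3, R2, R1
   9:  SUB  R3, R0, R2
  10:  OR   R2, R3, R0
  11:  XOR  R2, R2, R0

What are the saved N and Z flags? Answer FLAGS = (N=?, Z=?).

after  0: R0=0x50 R1=0x1c R2=0x8e R3=0xee  N=0 Z=0
after  1: R0=0x50 R1=0x1c R2=0xde R3=0xee  N=1 Z=0
after  2: R0=0xde R1=0x1c R2=0xde R3=0xee  N=1 Z=0
after  3: R0=0xde R1=0x1c R2=0x1c R3=0xee  N=0 Z=0
after  4: R0=0xde R1=0xde R2=0x1c R3=0xee  N=0 Z=0
-- IRQ taken; context saved, return-PC = 5 --

FLAGS = (N=0, Z=0)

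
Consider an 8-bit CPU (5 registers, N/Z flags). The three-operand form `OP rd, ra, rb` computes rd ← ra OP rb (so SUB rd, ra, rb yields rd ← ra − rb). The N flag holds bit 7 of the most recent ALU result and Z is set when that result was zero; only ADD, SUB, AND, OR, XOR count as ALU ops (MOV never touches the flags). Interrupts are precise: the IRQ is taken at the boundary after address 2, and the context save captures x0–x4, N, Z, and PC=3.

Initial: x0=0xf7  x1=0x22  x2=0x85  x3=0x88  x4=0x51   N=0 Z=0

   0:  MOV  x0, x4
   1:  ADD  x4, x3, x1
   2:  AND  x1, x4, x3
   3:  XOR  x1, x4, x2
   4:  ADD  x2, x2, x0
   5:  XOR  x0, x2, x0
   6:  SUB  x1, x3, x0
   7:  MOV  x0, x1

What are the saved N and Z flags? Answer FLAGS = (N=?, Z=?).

FLAGS = (N=1, Z=0)

after  0: x0=0x51 x1=0x22 x2=0x85 x3=0x88 x4=0x51  N=0 Z=0
after  1: x0=0x51 x1=0x22 x2=0x85 x3=0x88 x4=0xaa  N=1 Z=0
after  2: x0=0x51 x1=0x88 x2=0x85 x3=0x88 x4=0xaa  N=1 Z=0
-- IRQ taken; context saved, return-PC = 3 --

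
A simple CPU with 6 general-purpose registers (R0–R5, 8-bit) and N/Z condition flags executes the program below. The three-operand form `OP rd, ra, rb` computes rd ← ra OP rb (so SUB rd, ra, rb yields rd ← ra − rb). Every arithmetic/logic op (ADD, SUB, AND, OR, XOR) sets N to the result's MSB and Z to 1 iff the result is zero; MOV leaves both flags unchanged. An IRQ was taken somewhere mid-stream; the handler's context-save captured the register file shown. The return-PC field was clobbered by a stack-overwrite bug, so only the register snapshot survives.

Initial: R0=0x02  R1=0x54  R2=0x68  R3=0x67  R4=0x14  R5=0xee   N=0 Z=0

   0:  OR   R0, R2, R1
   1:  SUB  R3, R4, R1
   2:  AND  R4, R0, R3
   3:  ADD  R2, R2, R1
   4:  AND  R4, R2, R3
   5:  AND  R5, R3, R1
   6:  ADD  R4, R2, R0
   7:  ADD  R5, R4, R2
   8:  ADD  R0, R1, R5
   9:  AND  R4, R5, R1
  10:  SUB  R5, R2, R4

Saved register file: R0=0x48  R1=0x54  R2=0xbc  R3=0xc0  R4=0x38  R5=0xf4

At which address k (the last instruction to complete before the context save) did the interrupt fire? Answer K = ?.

after  0: R0=0x7c R1=0x54 R2=0x68 R3=0x67 R4=0x14 R5=0xee  N=0 Z=0
after  1: R0=0x7c R1=0x54 R2=0x68 R3=0xc0 R4=0x14 R5=0xee  N=1 Z=0
after  2: R0=0x7c R1=0x54 R2=0x68 R3=0xc0 R4=0x40 R5=0xee  N=0 Z=0
after  3: R0=0x7c R1=0x54 R2=0xbc R3=0xc0 R4=0x40 R5=0xee  N=1 Z=0
after  4: R0=0x7c R1=0x54 R2=0xbc R3=0xc0 R4=0x80 R5=0xee  N=1 Z=0
after  5: R0=0x7c R1=0x54 R2=0xbc R3=0xc0 R4=0x80 R5=0x40  N=0 Z=0
after  6: R0=0x7c R1=0x54 R2=0xbc R3=0xc0 R4=0x38 R5=0x40  N=0 Z=0
after  7: R0=0x7c R1=0x54 R2=0xbc R3=0xc0 R4=0x38 R5=0xf4  N=1 Z=0
after  8: R0=0x48 R1=0x54 R2=0xbc R3=0xc0 R4=0x38 R5=0xf4  N=0 Z=0
-- IRQ taken; context saved, return-PC = 9 --

K = 8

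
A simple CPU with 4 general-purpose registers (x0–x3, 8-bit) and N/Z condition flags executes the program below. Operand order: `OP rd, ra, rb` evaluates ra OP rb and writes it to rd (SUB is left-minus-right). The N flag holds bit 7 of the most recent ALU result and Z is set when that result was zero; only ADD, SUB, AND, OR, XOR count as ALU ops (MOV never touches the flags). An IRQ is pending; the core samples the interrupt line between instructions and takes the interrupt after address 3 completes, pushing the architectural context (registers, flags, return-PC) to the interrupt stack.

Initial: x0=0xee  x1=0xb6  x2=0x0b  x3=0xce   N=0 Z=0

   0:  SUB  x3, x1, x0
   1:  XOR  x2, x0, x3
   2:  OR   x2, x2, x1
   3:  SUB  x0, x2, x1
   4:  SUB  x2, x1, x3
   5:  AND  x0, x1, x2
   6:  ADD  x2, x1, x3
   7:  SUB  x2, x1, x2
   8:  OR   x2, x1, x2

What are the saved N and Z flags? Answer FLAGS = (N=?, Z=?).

FLAGS = (N=0, Z=1)

after  0: x0=0xee x1=0xb6 x2=0x0b x3=0xc8  N=1 Z=0
after  1: x0=0xee x1=0xb6 x2=0x26 x3=0xc8  N=0 Z=0
after  2: x0=0xee x1=0xb6 x2=0xb6 x3=0xc8  N=1 Z=0
after  3: x0=0x00 x1=0xb6 x2=0xb6 x3=0xc8  N=0 Z=1
-- IRQ taken; context saved, return-PC = 4 --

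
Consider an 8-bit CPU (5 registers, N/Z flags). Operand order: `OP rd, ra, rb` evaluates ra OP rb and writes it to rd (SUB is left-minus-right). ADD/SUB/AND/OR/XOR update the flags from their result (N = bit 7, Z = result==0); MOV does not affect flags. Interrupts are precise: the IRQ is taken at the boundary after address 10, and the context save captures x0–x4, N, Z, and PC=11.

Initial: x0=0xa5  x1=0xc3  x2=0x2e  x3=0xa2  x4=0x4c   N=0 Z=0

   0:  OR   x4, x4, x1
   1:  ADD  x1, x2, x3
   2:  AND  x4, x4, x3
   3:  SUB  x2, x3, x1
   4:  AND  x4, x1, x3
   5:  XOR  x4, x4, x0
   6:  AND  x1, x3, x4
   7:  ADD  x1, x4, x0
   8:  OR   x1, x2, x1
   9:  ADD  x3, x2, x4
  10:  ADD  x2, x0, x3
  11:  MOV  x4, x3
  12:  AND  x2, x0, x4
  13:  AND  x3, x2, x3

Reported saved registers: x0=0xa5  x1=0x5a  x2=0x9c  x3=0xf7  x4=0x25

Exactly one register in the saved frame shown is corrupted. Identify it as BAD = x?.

BAD = x1

after  0: x0=0xa5 x1=0xc3 x2=0x2e x3=0xa2 x4=0xcf  N=1 Z=0
after  1: x0=0xa5 x1=0xd0 x2=0x2e x3=0xa2 x4=0xcf  N=1 Z=0
after  2: x0=0xa5 x1=0xd0 x2=0x2e x3=0xa2 x4=0x82  N=1 Z=0
after  3: x0=0xa5 x1=0xd0 x2=0xd2 x3=0xa2 x4=0x82  N=1 Z=0
after  4: x0=0xa5 x1=0xd0 x2=0xd2 x3=0xa2 x4=0x80  N=1 Z=0
after  5: x0=0xa5 x1=0xd0 x2=0xd2 x3=0xa2 x4=0x25  N=0 Z=0
after  6: x0=0xa5 x1=0x20 x2=0xd2 x3=0xa2 x4=0x25  N=0 Z=0
after  7: x0=0xa5 x1=0xca x2=0xd2 x3=0xa2 x4=0x25  N=1 Z=0
after  8: x0=0xa5 x1=0xda x2=0xd2 x3=0xa2 x4=0x25  N=1 Z=0
after  9: x0=0xa5 x1=0xda x2=0xd2 x3=0xf7 x4=0x25  N=1 Z=0
after 10: x0=0xa5 x1=0xda x2=0x9c x3=0xf7 x4=0x25  N=1 Z=0
-- IRQ taken; context saved, return-PC = 11 --
mismatch: x1: reported 0x5a vs actual 0xda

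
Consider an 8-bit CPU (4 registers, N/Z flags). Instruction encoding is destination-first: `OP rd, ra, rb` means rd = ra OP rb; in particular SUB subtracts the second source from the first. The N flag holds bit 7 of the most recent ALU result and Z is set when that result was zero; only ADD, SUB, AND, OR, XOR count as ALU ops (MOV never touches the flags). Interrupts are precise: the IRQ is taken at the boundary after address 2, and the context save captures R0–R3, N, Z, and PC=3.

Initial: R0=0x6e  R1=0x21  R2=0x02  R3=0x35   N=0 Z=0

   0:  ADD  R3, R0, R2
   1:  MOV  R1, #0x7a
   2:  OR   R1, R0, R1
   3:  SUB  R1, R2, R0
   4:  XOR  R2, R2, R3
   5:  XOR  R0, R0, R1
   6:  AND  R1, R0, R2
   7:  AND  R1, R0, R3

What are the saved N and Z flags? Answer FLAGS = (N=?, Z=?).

FLAGS = (N=0, Z=0)

after  0: R0=0x6e R1=0x21 R2=0x02 R3=0x70  N=0 Z=0
after  1: R0=0x6e R1=0x7a R2=0x02 R3=0x70  N=0 Z=0
after  2: R0=0x6e R1=0x7e R2=0x02 R3=0x70  N=0 Z=0
-- IRQ taken; context saved, return-PC = 3 --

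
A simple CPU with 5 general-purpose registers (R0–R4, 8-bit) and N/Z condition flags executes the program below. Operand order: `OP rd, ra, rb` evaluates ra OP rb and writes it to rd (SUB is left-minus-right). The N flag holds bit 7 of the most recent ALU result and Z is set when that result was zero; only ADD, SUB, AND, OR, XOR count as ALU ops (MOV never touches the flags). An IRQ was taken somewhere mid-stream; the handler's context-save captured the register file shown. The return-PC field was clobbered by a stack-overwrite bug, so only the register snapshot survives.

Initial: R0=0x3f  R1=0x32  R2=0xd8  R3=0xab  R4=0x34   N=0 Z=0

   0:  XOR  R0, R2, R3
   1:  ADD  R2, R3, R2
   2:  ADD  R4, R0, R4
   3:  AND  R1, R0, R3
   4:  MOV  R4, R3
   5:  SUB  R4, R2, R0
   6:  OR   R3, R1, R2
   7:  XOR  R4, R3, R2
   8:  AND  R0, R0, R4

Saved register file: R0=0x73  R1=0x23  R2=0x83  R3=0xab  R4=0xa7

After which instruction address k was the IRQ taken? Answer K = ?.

K = 3

after  0: R0=0x73 R1=0x32 R2=0xd8 R3=0xab R4=0x34  N=0 Z=0
after  1: R0=0x73 R1=0x32 R2=0x83 R3=0xab R4=0x34  N=1 Z=0
after  2: R0=0x73 R1=0x32 R2=0x83 R3=0xab R4=0xa7  N=1 Z=0
after  3: R0=0x73 R1=0x23 R2=0x83 R3=0xab R4=0xa7  N=0 Z=0
-- IRQ taken; context saved, return-PC = 4 --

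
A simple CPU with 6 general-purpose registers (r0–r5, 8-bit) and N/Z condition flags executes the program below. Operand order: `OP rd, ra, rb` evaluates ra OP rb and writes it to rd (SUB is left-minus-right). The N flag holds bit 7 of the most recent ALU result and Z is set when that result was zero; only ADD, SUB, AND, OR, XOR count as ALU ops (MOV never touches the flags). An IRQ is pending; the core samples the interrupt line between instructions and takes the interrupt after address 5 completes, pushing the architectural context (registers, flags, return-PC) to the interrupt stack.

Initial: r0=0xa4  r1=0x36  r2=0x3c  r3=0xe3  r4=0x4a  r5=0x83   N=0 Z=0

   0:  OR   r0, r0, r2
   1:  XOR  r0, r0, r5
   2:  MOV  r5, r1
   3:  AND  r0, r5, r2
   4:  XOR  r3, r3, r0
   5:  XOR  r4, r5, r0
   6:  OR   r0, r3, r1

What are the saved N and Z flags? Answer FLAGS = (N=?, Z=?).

FLAGS = (N=0, Z=0)

after  0: r0=0xbc r1=0x36 r2=0x3c r3=0xe3 r4=0x4a r5=0x83  N=1 Z=0
after  1: r0=0x3f r1=0x36 r2=0x3c r3=0xe3 r4=0x4a r5=0x83  N=0 Z=0
after  2: r0=0x3f r1=0x36 r2=0x3c r3=0xe3 r4=0x4a r5=0x36  N=0 Z=0
after  3: r0=0x34 r1=0x36 r2=0x3c r3=0xe3 r4=0x4a r5=0x36  N=0 Z=0
after  4: r0=0x34 r1=0x36 r2=0x3c r3=0xd7 r4=0x4a r5=0x36  N=1 Z=0
after  5: r0=0x34 r1=0x36 r2=0x3c r3=0xd7 r4=0x02 r5=0x36  N=0 Z=0
-- IRQ taken; context saved, return-PC = 6 --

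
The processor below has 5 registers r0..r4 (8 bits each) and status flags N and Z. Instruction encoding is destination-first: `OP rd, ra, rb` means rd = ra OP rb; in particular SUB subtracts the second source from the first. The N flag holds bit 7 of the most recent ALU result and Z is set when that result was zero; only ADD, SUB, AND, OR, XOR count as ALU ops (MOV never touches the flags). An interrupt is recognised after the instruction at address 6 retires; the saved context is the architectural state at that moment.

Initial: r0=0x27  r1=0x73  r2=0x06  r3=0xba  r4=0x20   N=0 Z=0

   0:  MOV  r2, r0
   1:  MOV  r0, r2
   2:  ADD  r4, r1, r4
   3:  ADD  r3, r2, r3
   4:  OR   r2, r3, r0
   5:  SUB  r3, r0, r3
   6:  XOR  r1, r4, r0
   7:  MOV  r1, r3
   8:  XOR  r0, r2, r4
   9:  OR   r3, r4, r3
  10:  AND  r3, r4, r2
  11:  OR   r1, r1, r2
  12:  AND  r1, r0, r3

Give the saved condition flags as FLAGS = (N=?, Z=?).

FLAGS = (N=1, Z=0)

after  0: r0=0x27 r1=0x73 r2=0x27 r3=0xba r4=0x20  N=0 Z=0
after  1: r0=0x27 r1=0x73 r2=0x27 r3=0xba r4=0x20  N=0 Z=0
after  2: r0=0x27 r1=0x73 r2=0x27 r3=0xba r4=0x93  N=1 Z=0
after  3: r0=0x27 r1=0x73 r2=0x27 r3=0xe1 r4=0x93  N=1 Z=0
after  4: r0=0x27 r1=0x73 r2=0xe7 r3=0xe1 r4=0x93  N=1 Z=0
after  5: r0=0x27 r1=0x73 r2=0xe7 r3=0x46 r4=0x93  N=0 Z=0
after  6: r0=0x27 r1=0xb4 r2=0xe7 r3=0x46 r4=0x93  N=1 Z=0
-- IRQ taken; context saved, return-PC = 7 --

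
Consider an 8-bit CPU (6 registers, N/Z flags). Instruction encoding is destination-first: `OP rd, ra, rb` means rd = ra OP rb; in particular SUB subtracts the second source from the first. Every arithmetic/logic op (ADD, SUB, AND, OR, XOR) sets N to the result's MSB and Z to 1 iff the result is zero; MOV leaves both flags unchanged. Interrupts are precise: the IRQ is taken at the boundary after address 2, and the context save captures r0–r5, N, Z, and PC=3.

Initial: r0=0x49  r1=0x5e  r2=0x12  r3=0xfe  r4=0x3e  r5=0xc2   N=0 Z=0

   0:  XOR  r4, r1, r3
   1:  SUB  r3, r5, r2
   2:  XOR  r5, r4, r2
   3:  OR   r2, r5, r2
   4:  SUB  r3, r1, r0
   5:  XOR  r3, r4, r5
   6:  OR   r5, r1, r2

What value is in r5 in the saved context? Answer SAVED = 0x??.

after  0: r0=0x49 r1=0x5e r2=0x12 r3=0xfe r4=0xa0 r5=0xc2  N=1 Z=0
after  1: r0=0x49 r1=0x5e r2=0x12 r3=0xb0 r4=0xa0 r5=0xc2  N=1 Z=0
after  2: r0=0x49 r1=0x5e r2=0x12 r3=0xb0 r4=0xa0 r5=0xb2  N=1 Z=0
-- IRQ taken; context saved, return-PC = 3 --

SAVED = 0xb2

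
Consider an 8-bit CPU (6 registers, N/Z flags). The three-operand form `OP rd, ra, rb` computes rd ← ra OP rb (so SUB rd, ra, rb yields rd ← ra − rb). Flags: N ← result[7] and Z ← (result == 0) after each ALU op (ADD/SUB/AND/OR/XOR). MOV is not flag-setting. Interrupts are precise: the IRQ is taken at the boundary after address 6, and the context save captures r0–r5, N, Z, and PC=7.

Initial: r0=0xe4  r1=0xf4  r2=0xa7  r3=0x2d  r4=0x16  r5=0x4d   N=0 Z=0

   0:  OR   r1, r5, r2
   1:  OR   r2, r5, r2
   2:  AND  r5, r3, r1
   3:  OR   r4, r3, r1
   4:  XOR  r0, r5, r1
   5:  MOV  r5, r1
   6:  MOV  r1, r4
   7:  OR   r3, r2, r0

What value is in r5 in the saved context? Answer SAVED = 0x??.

SAVED = 0xef

after  0: r0=0xe4 r1=0xef r2=0xa7 r3=0x2d r4=0x16 r5=0x4d  N=1 Z=0
after  1: r0=0xe4 r1=0xef r2=0xef r3=0x2d r4=0x16 r5=0x4d  N=1 Z=0
after  2: r0=0xe4 r1=0xef r2=0xef r3=0x2d r4=0x16 r5=0x2d  N=0 Z=0
after  3: r0=0xe4 r1=0xef r2=0xef r3=0x2d r4=0xef r5=0x2d  N=1 Z=0
after  4: r0=0xc2 r1=0xef r2=0xef r3=0x2d r4=0xef r5=0x2d  N=1 Z=0
after  5: r0=0xc2 r1=0xef r2=0xef r3=0x2d r4=0xef r5=0xef  N=1 Z=0
after  6: r0=0xc2 r1=0xef r2=0xef r3=0x2d r4=0xef r5=0xef  N=1 Z=0
-- IRQ taken; context saved, return-PC = 7 --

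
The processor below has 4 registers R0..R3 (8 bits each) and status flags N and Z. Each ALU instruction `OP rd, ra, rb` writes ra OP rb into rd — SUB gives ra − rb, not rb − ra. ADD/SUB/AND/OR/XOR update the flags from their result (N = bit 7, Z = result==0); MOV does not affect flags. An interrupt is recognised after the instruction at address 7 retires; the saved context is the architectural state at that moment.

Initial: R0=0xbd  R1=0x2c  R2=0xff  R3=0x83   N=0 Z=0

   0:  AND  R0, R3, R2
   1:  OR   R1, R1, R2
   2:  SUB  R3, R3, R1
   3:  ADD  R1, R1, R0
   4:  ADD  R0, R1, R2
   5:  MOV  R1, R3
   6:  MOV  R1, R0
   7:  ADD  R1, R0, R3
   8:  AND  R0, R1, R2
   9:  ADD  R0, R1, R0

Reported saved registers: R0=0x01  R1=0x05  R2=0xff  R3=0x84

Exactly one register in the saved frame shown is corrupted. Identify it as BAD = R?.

BAD = R0

after  0: R0=0x83 R1=0x2c R2=0xff R3=0x83  N=1 Z=0
after  1: R0=0x83 R1=0xff R2=0xff R3=0x83  N=1 Z=0
after  2: R0=0x83 R1=0xff R2=0xff R3=0x84  N=1 Z=0
after  3: R0=0x83 R1=0x82 R2=0xff R3=0x84  N=1 Z=0
after  4: R0=0x81 R1=0x82 R2=0xff R3=0x84  N=1 Z=0
after  5: R0=0x81 R1=0x84 R2=0xff R3=0x84  N=1 Z=0
after  6: R0=0x81 R1=0x81 R2=0xff R3=0x84  N=1 Z=0
after  7: R0=0x81 R1=0x05 R2=0xff R3=0x84  N=0 Z=0
-- IRQ taken; context saved, return-PC = 8 --
mismatch: R0: reported 0x01 vs actual 0x81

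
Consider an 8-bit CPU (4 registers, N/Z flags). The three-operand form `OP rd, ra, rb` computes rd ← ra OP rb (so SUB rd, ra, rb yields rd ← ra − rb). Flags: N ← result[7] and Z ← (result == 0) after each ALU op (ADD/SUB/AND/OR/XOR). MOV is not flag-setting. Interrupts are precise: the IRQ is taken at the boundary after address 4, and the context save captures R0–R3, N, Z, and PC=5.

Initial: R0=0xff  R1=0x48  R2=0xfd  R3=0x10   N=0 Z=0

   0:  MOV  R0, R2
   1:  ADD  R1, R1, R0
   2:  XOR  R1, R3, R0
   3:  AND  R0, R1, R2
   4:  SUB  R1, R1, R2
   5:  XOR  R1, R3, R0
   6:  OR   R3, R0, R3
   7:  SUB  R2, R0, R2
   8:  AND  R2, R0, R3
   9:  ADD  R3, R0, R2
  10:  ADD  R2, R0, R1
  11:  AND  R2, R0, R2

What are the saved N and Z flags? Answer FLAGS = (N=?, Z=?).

FLAGS = (N=1, Z=0)

after  0: R0=0xfd R1=0x48 R2=0xfd R3=0x10  N=0 Z=0
after  1: R0=0xfd R1=0x45 R2=0xfd R3=0x10  N=0 Z=0
after  2: R0=0xfd R1=0xed R2=0xfd R3=0x10  N=1 Z=0
after  3: R0=0xed R1=0xed R2=0xfd R3=0x10  N=1 Z=0
after  4: R0=0xed R1=0xf0 R2=0xfd R3=0x10  N=1 Z=0
-- IRQ taken; context saved, return-PC = 5 --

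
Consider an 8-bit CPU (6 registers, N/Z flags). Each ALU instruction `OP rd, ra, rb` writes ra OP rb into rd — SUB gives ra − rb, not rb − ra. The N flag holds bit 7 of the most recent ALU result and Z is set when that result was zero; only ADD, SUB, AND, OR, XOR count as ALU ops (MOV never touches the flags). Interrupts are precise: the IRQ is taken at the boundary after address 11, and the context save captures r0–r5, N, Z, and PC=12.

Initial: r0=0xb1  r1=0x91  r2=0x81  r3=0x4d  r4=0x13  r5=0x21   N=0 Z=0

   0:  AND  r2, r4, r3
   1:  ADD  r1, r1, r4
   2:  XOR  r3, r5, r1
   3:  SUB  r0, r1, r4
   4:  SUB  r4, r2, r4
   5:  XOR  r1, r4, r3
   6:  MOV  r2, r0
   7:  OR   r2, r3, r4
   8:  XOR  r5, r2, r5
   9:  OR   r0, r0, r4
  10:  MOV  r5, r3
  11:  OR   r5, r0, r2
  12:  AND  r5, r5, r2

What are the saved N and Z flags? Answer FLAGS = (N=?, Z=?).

FLAGS = (N=1, Z=0)

after  0: r0=0xb1 r1=0x91 r2=0x01 r3=0x4d r4=0x13 r5=0x21  N=0 Z=0
after  1: r0=0xb1 r1=0xa4 r2=0x01 r3=0x4d r4=0x13 r5=0x21  N=1 Z=0
after  2: r0=0xb1 r1=0xa4 r2=0x01 r3=0x85 r4=0x13 r5=0x21  N=1 Z=0
after  3: r0=0x91 r1=0xa4 r2=0x01 r3=0x85 r4=0x13 r5=0x21  N=1 Z=0
after  4: r0=0x91 r1=0xa4 r2=0x01 r3=0x85 r4=0xee r5=0x21  N=1 Z=0
after  5: r0=0x91 r1=0x6b r2=0x01 r3=0x85 r4=0xee r5=0x21  N=0 Z=0
after  6: r0=0x91 r1=0x6b r2=0x91 r3=0x85 r4=0xee r5=0x21  N=0 Z=0
after  7: r0=0x91 r1=0x6b r2=0xef r3=0x85 r4=0xee r5=0x21  N=1 Z=0
after  8: r0=0x91 r1=0x6b r2=0xef r3=0x85 r4=0xee r5=0xce  N=1 Z=0
after  9: r0=0xff r1=0x6b r2=0xef r3=0x85 r4=0xee r5=0xce  N=1 Z=0
after 10: r0=0xff r1=0x6b r2=0xef r3=0x85 r4=0xee r5=0x85  N=1 Z=0
after 11: r0=0xff r1=0x6b r2=0xef r3=0x85 r4=0xee r5=0xff  N=1 Z=0
-- IRQ taken; context saved, return-PC = 12 --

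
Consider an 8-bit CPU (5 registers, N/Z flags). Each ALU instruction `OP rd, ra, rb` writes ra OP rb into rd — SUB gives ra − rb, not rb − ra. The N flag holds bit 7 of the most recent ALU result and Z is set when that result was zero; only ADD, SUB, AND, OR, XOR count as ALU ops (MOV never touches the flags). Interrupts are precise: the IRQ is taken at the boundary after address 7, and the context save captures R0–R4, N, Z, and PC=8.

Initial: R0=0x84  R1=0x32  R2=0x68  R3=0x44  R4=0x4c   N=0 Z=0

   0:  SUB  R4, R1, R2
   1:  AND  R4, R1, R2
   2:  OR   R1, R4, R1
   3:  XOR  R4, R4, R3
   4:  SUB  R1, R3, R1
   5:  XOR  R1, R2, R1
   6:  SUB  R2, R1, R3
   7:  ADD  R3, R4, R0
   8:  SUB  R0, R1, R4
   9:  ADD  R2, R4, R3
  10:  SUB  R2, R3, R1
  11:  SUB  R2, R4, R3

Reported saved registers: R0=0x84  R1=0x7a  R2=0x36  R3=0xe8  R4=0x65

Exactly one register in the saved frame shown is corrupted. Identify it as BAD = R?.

after  0: R0=0x84 R1=0x32 R2=0x68 R3=0x44 R4=0xca  N=1 Z=0
after  1: R0=0x84 R1=0x32 R2=0x68 R3=0x44 R4=0x20  N=0 Z=0
after  2: R0=0x84 R1=0x32 R2=0x68 R3=0x44 R4=0x20  N=0 Z=0
after  3: R0=0x84 R1=0x32 R2=0x68 R3=0x44 R4=0x64  N=0 Z=0
after  4: R0=0x84 R1=0x12 R2=0x68 R3=0x44 R4=0x64  N=0 Z=0
after  5: R0=0x84 R1=0x7a R2=0x68 R3=0x44 R4=0x64  N=0 Z=0
after  6: R0=0x84 R1=0x7a R2=0x36 R3=0x44 R4=0x64  N=0 Z=0
after  7: R0=0x84 R1=0x7a R2=0x36 R3=0xe8 R4=0x64  N=1 Z=0
-- IRQ taken; context saved, return-PC = 8 --
mismatch: R4: reported 0x65 vs actual 0x64

BAD = R4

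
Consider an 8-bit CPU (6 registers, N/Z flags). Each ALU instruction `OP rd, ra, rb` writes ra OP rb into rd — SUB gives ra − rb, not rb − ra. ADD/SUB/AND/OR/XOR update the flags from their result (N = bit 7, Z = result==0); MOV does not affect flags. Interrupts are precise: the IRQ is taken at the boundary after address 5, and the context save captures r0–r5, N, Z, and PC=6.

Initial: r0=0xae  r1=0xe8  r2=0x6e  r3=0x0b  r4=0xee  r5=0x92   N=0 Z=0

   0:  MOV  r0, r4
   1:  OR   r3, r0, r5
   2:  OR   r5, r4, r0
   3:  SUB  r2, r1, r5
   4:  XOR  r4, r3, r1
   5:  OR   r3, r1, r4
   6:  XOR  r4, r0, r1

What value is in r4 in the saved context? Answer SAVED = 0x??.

SAVED = 0x16

after  0: r0=0xee r1=0xe8 r2=0x6e r3=0x0b r4=0xee r5=0x92  N=0 Z=0
after  1: r0=0xee r1=0xe8 r2=0x6e r3=0xfe r4=0xee r5=0x92  N=1 Z=0
after  2: r0=0xee r1=0xe8 r2=0x6e r3=0xfe r4=0xee r5=0xee  N=1 Z=0
after  3: r0=0xee r1=0xe8 r2=0xfa r3=0xfe r4=0xee r5=0xee  N=1 Z=0
after  4: r0=0xee r1=0xe8 r2=0xfa r3=0xfe r4=0x16 r5=0xee  N=0 Z=0
after  5: r0=0xee r1=0xe8 r2=0xfa r3=0xfe r4=0x16 r5=0xee  N=1 Z=0
-- IRQ taken; context saved, return-PC = 6 --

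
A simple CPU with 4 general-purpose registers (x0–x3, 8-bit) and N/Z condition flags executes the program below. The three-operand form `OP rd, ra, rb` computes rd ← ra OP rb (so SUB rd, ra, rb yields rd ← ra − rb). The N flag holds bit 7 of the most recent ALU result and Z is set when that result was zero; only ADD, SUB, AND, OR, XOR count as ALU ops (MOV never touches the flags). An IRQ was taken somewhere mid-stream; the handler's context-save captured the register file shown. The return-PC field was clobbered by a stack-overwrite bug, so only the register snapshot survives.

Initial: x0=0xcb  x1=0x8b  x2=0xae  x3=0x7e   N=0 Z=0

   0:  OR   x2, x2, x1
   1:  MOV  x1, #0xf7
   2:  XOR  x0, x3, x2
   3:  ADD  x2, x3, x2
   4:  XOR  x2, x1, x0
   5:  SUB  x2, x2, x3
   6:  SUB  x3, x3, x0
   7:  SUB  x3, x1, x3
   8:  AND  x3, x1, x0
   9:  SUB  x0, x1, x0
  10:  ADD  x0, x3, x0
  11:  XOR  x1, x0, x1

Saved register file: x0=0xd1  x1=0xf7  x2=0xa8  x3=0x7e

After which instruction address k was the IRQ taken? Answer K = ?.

K = 5

after  0: x0=0xcb x1=0x8b x2=0xaf x3=0x7e  N=1 Z=0
after  1: x0=0xcb x1=0xf7 x2=0xaf x3=0x7e  N=1 Z=0
after  2: x0=0xd1 x1=0xf7 x2=0xaf x3=0x7e  N=1 Z=0
after  3: x0=0xd1 x1=0xf7 x2=0x2d x3=0x7e  N=0 Z=0
after  4: x0=0xd1 x1=0xf7 x2=0x26 x3=0x7e  N=0 Z=0
after  5: x0=0xd1 x1=0xf7 x2=0xa8 x3=0x7e  N=1 Z=0
-- IRQ taken; context saved, return-PC = 6 --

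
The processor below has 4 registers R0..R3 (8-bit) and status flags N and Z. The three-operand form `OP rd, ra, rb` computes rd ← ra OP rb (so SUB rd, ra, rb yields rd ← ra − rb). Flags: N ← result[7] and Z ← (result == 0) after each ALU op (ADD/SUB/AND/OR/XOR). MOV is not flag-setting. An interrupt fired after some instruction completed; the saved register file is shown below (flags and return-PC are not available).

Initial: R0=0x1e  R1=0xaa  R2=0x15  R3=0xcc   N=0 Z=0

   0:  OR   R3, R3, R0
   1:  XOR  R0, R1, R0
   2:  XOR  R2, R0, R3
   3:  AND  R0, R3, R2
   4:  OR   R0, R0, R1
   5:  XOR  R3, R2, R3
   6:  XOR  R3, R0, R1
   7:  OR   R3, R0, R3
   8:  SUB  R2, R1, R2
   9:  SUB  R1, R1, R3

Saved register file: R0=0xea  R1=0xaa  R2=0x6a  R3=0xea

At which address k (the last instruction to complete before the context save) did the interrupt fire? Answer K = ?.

K = 7

after  0: R0=0x1e R1=0xaa R2=0x15 R3=0xde  N=1 Z=0
after  1: R0=0xb4 R1=0xaa R2=0x15 R3=0xde  N=1 Z=0
after  2: R0=0xb4 R1=0xaa R2=0x6a R3=0xde  N=0 Z=0
after  3: R0=0x4a R1=0xaa R2=0x6a R3=0xde  N=0 Z=0
after  4: R0=0xea R1=0xaa R2=0x6a R3=0xde  N=1 Z=0
after  5: R0=0xea R1=0xaa R2=0x6a R3=0xb4  N=1 Z=0
after  6: R0=0xea R1=0xaa R2=0x6a R3=0x40  N=0 Z=0
after  7: R0=0xea R1=0xaa R2=0x6a R3=0xea  N=1 Z=0
-- IRQ taken; context saved, return-PC = 8 --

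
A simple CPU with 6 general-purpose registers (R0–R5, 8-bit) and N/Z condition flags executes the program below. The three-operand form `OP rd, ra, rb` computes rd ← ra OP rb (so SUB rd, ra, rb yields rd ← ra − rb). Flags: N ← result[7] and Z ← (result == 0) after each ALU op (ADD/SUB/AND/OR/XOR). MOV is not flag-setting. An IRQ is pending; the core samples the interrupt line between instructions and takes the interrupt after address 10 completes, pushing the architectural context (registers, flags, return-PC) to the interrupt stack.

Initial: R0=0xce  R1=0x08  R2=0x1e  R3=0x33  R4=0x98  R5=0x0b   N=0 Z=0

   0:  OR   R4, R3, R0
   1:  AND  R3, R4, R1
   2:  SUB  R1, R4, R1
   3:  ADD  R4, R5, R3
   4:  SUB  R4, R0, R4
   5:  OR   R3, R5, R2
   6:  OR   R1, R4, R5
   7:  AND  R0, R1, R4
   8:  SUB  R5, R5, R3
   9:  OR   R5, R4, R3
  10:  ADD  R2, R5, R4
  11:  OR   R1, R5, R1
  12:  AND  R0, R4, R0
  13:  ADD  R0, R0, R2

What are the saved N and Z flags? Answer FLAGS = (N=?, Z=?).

after  0: R0=0xce R1=0x08 R2=0x1e R3=0x33 R4=0xff R5=0x0b  N=1 Z=0
after  1: R0=0xce R1=0x08 R2=0x1e R3=0x08 R4=0xff R5=0x0b  N=0 Z=0
after  2: R0=0xce R1=0xf7 R2=0x1e R3=0x08 R4=0xff R5=0x0b  N=1 Z=0
after  3: R0=0xce R1=0xf7 R2=0x1e R3=0x08 R4=0x13 R5=0x0b  N=0 Z=0
after  4: R0=0xce R1=0xf7 R2=0x1e R3=0x08 R4=0xbb R5=0x0b  N=1 Z=0
after  5: R0=0xce R1=0xf7 R2=0x1e R3=0x1f R4=0xbb R5=0x0b  N=0 Z=0
after  6: R0=0xce R1=0xbb R2=0x1e R3=0x1f R4=0xbb R5=0x0b  N=1 Z=0
after  7: R0=0xbb R1=0xbb R2=0x1e R3=0x1f R4=0xbb R5=0x0b  N=1 Z=0
after  8: R0=0xbb R1=0xbb R2=0x1e R3=0x1f R4=0xbb R5=0xec  N=1 Z=0
after  9: R0=0xbb R1=0xbb R2=0x1e R3=0x1f R4=0xbb R5=0xbf  N=1 Z=0
after 10: R0=0xbb R1=0xbb R2=0x7a R3=0x1f R4=0xbb R5=0xbf  N=0 Z=0
-- IRQ taken; context saved, return-PC = 11 --

FLAGS = (N=0, Z=0)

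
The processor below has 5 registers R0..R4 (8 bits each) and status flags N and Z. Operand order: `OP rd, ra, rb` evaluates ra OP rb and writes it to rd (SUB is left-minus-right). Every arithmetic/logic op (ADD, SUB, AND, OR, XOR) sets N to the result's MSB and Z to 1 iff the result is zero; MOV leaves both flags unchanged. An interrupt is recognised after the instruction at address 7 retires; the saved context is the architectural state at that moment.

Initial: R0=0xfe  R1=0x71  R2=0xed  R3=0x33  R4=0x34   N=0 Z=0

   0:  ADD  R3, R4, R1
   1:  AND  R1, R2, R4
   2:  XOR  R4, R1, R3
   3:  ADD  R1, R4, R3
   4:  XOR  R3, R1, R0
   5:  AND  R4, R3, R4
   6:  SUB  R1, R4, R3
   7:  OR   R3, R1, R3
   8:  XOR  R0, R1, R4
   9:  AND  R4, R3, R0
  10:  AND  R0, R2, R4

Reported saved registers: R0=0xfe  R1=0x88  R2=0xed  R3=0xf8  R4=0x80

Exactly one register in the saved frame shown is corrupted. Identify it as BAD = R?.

after  0: R0=0xfe R1=0x71 R2=0xed R3=0xa5 R4=0x34  N=1 Z=0
after  1: R0=0xfe R1=0x24 R2=0xed R3=0xa5 R4=0x34  N=0 Z=0
after  2: R0=0xfe R1=0x24 R2=0xed R3=0xa5 R4=0x81  N=1 Z=0
after  3: R0=0xfe R1=0x26 R2=0xed R3=0xa5 R4=0x81  N=0 Z=0
after  4: R0=0xfe R1=0x26 R2=0xed R3=0xd8 R4=0x81  N=1 Z=0
after  5: R0=0xfe R1=0x26 R2=0xed R3=0xd8 R4=0x80  N=1 Z=0
after  6: R0=0xfe R1=0xa8 R2=0xed R3=0xd8 R4=0x80  N=1 Z=0
after  7: R0=0xfe R1=0xa8 R2=0xed R3=0xf8 R4=0x80  N=1 Z=0
-- IRQ taken; context saved, return-PC = 8 --
mismatch: R1: reported 0x88 vs actual 0xa8

BAD = R1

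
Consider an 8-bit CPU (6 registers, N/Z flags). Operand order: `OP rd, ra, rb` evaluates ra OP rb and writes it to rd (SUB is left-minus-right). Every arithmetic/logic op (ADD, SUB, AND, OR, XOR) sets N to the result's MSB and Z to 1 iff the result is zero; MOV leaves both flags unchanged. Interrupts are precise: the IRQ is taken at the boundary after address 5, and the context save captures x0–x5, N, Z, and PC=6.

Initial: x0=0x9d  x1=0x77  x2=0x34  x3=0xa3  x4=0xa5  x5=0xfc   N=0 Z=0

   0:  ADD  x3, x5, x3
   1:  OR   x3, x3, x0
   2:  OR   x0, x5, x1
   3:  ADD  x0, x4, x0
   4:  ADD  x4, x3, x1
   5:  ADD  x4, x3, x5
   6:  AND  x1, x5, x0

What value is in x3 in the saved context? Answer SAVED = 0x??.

after  0: x0=0x9d x1=0x77 x2=0x34 x3=0x9f x4=0xa5 x5=0xfc  N=1 Z=0
after  1: x0=0x9d x1=0x77 x2=0x34 x3=0x9f x4=0xa5 x5=0xfc  N=1 Z=0
after  2: x0=0xff x1=0x77 x2=0x34 x3=0x9f x4=0xa5 x5=0xfc  N=1 Z=0
after  3: x0=0xa4 x1=0x77 x2=0x34 x3=0x9f x4=0xa5 x5=0xfc  N=1 Z=0
after  4: x0=0xa4 x1=0x77 x2=0x34 x3=0x9f x4=0x16 x5=0xfc  N=0 Z=0
after  5: x0=0xa4 x1=0x77 x2=0x34 x3=0x9f x4=0x9b x5=0xfc  N=1 Z=0
-- IRQ taken; context saved, return-PC = 6 --

SAVED = 0x9f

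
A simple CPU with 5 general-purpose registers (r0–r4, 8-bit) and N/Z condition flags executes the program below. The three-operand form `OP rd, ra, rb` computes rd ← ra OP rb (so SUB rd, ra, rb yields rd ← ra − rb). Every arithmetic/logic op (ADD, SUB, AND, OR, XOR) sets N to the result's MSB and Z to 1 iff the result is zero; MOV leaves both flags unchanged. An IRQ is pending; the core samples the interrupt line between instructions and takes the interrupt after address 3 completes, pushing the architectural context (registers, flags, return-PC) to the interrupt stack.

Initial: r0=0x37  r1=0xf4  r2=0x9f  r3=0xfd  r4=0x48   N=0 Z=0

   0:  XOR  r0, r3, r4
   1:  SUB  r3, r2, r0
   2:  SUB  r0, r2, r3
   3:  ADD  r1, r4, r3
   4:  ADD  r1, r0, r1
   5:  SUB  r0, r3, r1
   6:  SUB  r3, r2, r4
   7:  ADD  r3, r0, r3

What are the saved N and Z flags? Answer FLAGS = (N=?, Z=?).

FLAGS = (N=0, Z=0)

after  0: r0=0xb5 r1=0xf4 r2=0x9f r3=0xfd r4=0x48  N=1 Z=0
after  1: r0=0xb5 r1=0xf4 r2=0x9f r3=0xea r4=0x48  N=1 Z=0
after  2: r0=0xb5 r1=0xf4 r2=0x9f r3=0xea r4=0x48  N=1 Z=0
after  3: r0=0xb5 r1=0x32 r2=0x9f r3=0xea r4=0x48  N=0 Z=0
-- IRQ taken; context saved, return-PC = 4 --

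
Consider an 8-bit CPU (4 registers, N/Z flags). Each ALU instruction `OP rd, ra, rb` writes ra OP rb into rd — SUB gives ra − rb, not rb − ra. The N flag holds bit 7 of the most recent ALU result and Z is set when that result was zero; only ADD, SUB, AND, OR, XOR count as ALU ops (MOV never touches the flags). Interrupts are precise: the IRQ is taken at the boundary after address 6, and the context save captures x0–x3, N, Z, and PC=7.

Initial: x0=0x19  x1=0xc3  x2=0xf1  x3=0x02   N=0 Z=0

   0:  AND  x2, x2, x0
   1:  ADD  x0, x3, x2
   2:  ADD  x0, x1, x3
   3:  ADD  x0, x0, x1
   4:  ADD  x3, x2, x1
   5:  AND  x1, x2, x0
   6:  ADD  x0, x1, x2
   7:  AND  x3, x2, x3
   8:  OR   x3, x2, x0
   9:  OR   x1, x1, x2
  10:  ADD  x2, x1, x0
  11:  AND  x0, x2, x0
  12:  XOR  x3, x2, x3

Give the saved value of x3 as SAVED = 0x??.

after  0: x0=0x19 x1=0xc3 x2=0x11 x3=0x02  N=0 Z=0
after  1: x0=0x13 x1=0xc3 x2=0x11 x3=0x02  N=0 Z=0
after  2: x0=0xc5 x1=0xc3 x2=0x11 x3=0x02  N=1 Z=0
after  3: x0=0x88 x1=0xc3 x2=0x11 x3=0x02  N=1 Z=0
after  4: x0=0x88 x1=0xc3 x2=0x11 x3=0xd4  N=1 Z=0
after  5: x0=0x88 x1=0x00 x2=0x11 x3=0xd4  N=0 Z=1
after  6: x0=0x11 x1=0x00 x2=0x11 x3=0xd4  N=0 Z=0
-- IRQ taken; context saved, return-PC = 7 --

SAVED = 0xd4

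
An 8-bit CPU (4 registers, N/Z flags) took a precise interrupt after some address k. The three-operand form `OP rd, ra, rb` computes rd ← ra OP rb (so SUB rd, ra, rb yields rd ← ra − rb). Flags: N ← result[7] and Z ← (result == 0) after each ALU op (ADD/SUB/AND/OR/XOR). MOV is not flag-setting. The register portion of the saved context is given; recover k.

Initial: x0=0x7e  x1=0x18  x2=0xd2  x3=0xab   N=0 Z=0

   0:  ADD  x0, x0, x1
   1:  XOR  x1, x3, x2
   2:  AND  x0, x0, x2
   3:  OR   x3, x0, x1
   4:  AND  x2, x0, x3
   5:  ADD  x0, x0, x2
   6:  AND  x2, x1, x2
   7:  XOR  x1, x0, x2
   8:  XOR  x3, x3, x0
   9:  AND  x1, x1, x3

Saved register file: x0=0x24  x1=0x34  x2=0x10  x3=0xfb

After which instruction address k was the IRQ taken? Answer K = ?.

K = 7

after  0: x0=0x96 x1=0x18 x2=0xd2 x3=0xab  N=1 Z=0
after  1: x0=0x96 x1=0x79 x2=0xd2 x3=0xab  N=0 Z=0
after  2: x0=0x92 x1=0x79 x2=0xd2 x3=0xab  N=1 Z=0
after  3: x0=0x92 x1=0x79 x2=0xd2 x3=0xfb  N=1 Z=0
after  4: x0=0x92 x1=0x79 x2=0x92 x3=0xfb  N=1 Z=0
after  5: x0=0x24 x1=0x79 x2=0x92 x3=0xfb  N=0 Z=0
after  6: x0=0x24 x1=0x79 x2=0x10 x3=0xfb  N=0 Z=0
after  7: x0=0x24 x1=0x34 x2=0x10 x3=0xfb  N=0 Z=0
-- IRQ taken; context saved, return-PC = 8 --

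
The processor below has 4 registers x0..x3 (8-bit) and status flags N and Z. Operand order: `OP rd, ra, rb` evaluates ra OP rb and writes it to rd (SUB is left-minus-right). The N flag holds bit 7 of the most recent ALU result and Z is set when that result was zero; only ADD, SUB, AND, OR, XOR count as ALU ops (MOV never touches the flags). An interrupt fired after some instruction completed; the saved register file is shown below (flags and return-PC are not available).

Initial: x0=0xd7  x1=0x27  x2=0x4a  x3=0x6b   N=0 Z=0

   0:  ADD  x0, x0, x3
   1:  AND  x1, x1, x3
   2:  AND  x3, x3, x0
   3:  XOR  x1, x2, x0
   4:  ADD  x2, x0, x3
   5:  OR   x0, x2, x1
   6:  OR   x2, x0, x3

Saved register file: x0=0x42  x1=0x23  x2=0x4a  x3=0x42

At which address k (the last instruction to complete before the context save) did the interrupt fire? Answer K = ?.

K = 2

after  0: x0=0x42 x1=0x27 x2=0x4a x3=0x6b  N=0 Z=0
after  1: x0=0x42 x1=0x23 x2=0x4a x3=0x6b  N=0 Z=0
after  2: x0=0x42 x1=0x23 x2=0x4a x3=0x42  N=0 Z=0
-- IRQ taken; context saved, return-PC = 3 --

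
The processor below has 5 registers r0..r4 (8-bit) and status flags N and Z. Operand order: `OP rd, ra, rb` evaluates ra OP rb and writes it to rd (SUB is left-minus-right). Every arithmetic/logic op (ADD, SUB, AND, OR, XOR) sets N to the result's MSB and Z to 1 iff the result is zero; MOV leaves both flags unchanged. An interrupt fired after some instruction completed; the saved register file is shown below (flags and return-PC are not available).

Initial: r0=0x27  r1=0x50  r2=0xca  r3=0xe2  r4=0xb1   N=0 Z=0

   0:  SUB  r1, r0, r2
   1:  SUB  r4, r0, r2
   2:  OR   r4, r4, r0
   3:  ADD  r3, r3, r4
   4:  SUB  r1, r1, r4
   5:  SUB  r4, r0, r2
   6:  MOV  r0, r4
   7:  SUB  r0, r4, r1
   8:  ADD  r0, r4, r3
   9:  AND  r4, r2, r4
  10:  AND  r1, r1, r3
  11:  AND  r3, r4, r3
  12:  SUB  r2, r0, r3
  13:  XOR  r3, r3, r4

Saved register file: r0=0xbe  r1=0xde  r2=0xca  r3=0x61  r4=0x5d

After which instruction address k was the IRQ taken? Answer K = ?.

after  0: r0=0x27 r1=0x5d r2=0xca r3=0xe2 r4=0xb1  N=0 Z=0
after  1: r0=0x27 r1=0x5d r2=0xca r3=0xe2 r4=0x5d  N=0 Z=0
after  2: r0=0x27 r1=0x5d r2=0xca r3=0xe2 r4=0x7f  N=0 Z=0
after  3: r0=0x27 r1=0x5d r2=0xca r3=0x61 r4=0x7f  N=0 Z=0
after  4: r0=0x27 r1=0xde r2=0xca r3=0x61 r4=0x7f  N=1 Z=0
after  5: r0=0x27 r1=0xde r2=0xca r3=0x61 r4=0x5d  N=0 Z=0
after  6: r0=0x5d r1=0xde r2=0xca r3=0x61 r4=0x5d  N=0 Z=0
after  7: r0=0x7f r1=0xde r2=0xca r3=0x61 r4=0x5d  N=0 Z=0
after  8: r0=0xbe r1=0xde r2=0xca r3=0x61 r4=0x5d  N=1 Z=0
-- IRQ taken; context saved, return-PC = 9 --

K = 8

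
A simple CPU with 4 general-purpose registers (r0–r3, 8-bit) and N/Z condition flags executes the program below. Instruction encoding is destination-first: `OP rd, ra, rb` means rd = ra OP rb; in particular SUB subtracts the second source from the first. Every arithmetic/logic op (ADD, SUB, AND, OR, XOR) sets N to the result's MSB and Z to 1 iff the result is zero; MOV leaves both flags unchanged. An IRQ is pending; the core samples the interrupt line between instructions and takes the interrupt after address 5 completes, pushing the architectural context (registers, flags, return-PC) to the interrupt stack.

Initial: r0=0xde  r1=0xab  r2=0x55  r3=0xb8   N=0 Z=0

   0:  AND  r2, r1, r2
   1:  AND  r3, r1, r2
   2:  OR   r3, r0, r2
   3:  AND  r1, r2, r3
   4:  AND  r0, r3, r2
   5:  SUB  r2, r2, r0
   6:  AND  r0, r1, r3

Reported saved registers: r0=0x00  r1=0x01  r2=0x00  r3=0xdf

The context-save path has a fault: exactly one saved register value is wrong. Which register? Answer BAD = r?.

after  0: r0=0xde r1=0xab r2=0x01 r3=0xb8  N=0 Z=0
after  1: r0=0xde r1=0xab r2=0x01 r3=0x01  N=0 Z=0
after  2: r0=0xde r1=0xab r2=0x01 r3=0xdf  N=1 Z=0
after  3: r0=0xde r1=0x01 r2=0x01 r3=0xdf  N=0 Z=0
after  4: r0=0x01 r1=0x01 r2=0x01 r3=0xdf  N=0 Z=0
after  5: r0=0x01 r1=0x01 r2=0x00 r3=0xdf  N=0 Z=1
-- IRQ taken; context saved, return-PC = 6 --
mismatch: r0: reported 0x00 vs actual 0x01

BAD = r0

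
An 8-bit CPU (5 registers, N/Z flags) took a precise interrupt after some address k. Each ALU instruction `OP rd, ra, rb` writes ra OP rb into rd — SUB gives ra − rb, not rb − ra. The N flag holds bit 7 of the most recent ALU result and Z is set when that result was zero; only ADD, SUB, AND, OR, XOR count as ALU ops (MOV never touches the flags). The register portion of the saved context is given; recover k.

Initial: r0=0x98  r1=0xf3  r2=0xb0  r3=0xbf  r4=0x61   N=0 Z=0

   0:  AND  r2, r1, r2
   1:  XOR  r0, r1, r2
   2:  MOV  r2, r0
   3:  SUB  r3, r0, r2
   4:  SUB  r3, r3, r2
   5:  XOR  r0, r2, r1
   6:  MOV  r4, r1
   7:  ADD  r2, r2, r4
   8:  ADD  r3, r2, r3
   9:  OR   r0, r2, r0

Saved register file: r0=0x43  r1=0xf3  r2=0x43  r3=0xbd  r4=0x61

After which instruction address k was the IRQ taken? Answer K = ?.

K = 4

after  0: r0=0x98 r1=0xf3 r2=0xb0 r3=0xbf r4=0x61  N=1 Z=0
after  1: r0=0x43 r1=0xf3 r2=0xb0 r3=0xbf r4=0x61  N=0 Z=0
after  2: r0=0x43 r1=0xf3 r2=0x43 r3=0xbf r4=0x61  N=0 Z=0
after  3: r0=0x43 r1=0xf3 r2=0x43 r3=0x00 r4=0x61  N=0 Z=1
after  4: r0=0x43 r1=0xf3 r2=0x43 r3=0xbd r4=0x61  N=1 Z=0
-- IRQ taken; context saved, return-PC = 5 --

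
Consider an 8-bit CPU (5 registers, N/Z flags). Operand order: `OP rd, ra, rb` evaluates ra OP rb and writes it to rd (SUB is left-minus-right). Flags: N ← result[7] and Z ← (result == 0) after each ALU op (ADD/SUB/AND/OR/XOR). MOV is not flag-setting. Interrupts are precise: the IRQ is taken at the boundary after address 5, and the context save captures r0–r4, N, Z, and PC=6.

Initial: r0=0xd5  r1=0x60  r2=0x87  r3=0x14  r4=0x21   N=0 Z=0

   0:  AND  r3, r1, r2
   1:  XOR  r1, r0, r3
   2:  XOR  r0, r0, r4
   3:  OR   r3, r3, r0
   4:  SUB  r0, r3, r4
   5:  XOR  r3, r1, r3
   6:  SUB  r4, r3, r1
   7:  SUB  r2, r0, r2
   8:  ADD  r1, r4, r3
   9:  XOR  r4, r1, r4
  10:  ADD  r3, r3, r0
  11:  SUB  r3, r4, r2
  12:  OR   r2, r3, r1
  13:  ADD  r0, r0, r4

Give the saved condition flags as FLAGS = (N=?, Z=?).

after  0: r0=0xd5 r1=0x60 r2=0x87 r3=0x00 r4=0x21  N=0 Z=1
after  1: r0=0xd5 r1=0xd5 r2=0x87 r3=0x00 r4=0x21  N=1 Z=0
after  2: r0=0xf4 r1=0xd5 r2=0x87 r3=0x00 r4=0x21  N=1 Z=0
after  3: r0=0xf4 r1=0xd5 r2=0x87 r3=0xf4 r4=0x21  N=1 Z=0
after  4: r0=0xd3 r1=0xd5 r2=0x87 r3=0xf4 r4=0x21  N=1 Z=0
after  5: r0=0xd3 r1=0xd5 r2=0x87 r3=0x21 r4=0x21  N=0 Z=0
-- IRQ taken; context saved, return-PC = 6 --

FLAGS = (N=0, Z=0)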